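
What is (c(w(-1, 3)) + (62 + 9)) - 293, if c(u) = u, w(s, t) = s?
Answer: -223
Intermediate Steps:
(c(w(-1, 3)) + (62 + 9)) - 293 = (-1 + (62 + 9)) - 293 = (-1 + 71) - 293 = 70 - 293 = -223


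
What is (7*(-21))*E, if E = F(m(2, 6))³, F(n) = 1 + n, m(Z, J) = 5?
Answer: -31752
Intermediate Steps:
E = 216 (E = (1 + 5)³ = 6³ = 216)
(7*(-21))*E = (7*(-21))*216 = -147*216 = -31752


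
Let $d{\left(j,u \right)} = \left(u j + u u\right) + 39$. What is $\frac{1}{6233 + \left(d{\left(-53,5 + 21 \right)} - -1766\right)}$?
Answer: $\frac{1}{7336} \approx 0.00013631$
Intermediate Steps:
$d{\left(j,u \right)} = 39 + u^{2} + j u$ ($d{\left(j,u \right)} = \left(j u + u^{2}\right) + 39 = \left(u^{2} + j u\right) + 39 = 39 + u^{2} + j u$)
$\frac{1}{6233 + \left(d{\left(-53,5 + 21 \right)} - -1766\right)} = \frac{1}{6233 - \left(-1805 - \left(5 + 21\right)^{2} + 53 \left(5 + 21\right)\right)} = \frac{1}{6233 + \left(\left(39 + 26^{2} - 1378\right) + 1766\right)} = \frac{1}{6233 + \left(\left(39 + 676 - 1378\right) + 1766\right)} = \frac{1}{6233 + \left(-663 + 1766\right)} = \frac{1}{6233 + 1103} = \frac{1}{7336}$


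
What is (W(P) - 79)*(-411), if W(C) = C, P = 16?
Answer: 25893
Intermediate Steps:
(W(P) - 79)*(-411) = (16 - 79)*(-411) = -63*(-411) = 25893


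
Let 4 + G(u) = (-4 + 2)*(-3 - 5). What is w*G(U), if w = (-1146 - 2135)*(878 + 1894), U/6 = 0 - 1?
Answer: -109139184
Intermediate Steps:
U = -6 (U = 6*(0 - 1) = 6*(-1) = -6)
G(u) = 12 (G(u) = -4 + (-4 + 2)*(-3 - 5) = -4 - 2*(-8) = -4 + 16 = 12)
w = -9094932 (w = -3281*2772 = -9094932)
w*G(U) = -9094932*12 = -109139184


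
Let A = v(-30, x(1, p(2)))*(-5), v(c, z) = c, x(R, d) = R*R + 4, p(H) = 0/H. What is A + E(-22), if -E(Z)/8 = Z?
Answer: 326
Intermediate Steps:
E(Z) = -8*Z
p(H) = 0
x(R, d) = 4 + R² (x(R, d) = R² + 4 = 4 + R²)
A = 150 (A = -30*(-5) = 150)
A + E(-22) = 150 - 8*(-22) = 150 + 176 = 326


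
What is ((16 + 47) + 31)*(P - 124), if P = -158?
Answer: -26508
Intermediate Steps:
((16 + 47) + 31)*(P - 124) = ((16 + 47) + 31)*(-158 - 124) = (63 + 31)*(-282) = 94*(-282) = -26508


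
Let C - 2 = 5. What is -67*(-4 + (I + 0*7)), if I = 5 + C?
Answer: -536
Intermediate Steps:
C = 7 (C = 2 + 5 = 7)
I = 12 (I = 5 + 7 = 12)
-67*(-4 + (I + 0*7)) = -67*(-4 + (12 + 0*7)) = -67*(-4 + (12 + 0)) = -67*(-4 + 12) = -67*8 = -536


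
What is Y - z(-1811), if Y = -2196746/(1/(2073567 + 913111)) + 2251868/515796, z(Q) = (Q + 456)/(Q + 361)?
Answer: -245348961261513400229/37395210 ≈ -6.5610e+12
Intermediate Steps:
z(Q) = (456 + Q)/(361 + Q)
Y = -846030900901649845/128949 (Y = -2196746/(1/2986678) + 2251868*(1/515796) = -2196746/1/2986678 + 562967/128949 = -2196746*2986678 + 562967/128949 = -6560972949788 + 562967/128949 = -846030900901649845/128949 ≈ -6.5610e+12)
Y - z(-1811) = -846030900901649845/128949 - (456 - 1811)/(361 - 1811) = -846030900901649845/128949 - (-1355)/(-1450) = -846030900901649845/128949 - (-1)*(-1355)/1450 = -846030900901649845/128949 - 1*271/290 = -846030900901649845/128949 - 271/290 = -245348961261513400229/37395210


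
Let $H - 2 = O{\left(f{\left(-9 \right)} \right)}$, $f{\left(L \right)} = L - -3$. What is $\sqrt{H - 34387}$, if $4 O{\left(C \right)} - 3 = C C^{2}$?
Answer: $\frac{i \sqrt{137753}}{2} \approx 185.58 i$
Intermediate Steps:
$f{\left(L \right)} = 3 + L$ ($f{\left(L \right)} = L + 3 = 3 + L$)
$O{\left(C \right)} = \frac{3}{4} + \frac{C^{3}}{4}$ ($O{\left(C \right)} = \frac{3}{4} + \frac{C C^{2}}{4} = \frac{3}{4} + \frac{C^{3}}{4}$)
$H = - \frac{205}{4}$ ($H = 2 + \left(\frac{3}{4} + \frac{\left(3 - 9\right)^{3}}{4}\right) = 2 + \left(\frac{3}{4} + \frac{\left(-6\right)^{3}}{4}\right) = 2 + \left(\frac{3}{4} + \frac{1}{4} \left(-216\right)\right) = 2 + \left(\frac{3}{4} - 54\right) = 2 - \frac{213}{4} = - \frac{205}{4} \approx -51.25$)
$\sqrt{H - 34387} = \sqrt{- \frac{205}{4} - 34387} = \sqrt{- \frac{137753}{4}} = \frac{i \sqrt{137753}}{2}$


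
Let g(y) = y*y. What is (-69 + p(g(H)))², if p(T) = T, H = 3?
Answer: 3600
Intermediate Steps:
g(y) = y²
(-69 + p(g(H)))² = (-69 + 3²)² = (-69 + 9)² = (-60)² = 3600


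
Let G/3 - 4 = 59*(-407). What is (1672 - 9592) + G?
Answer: -79947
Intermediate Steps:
G = -72027 (G = 12 + 3*(59*(-407)) = 12 + 3*(-24013) = 12 - 72039 = -72027)
(1672 - 9592) + G = (1672 - 9592) - 72027 = -7920 - 72027 = -79947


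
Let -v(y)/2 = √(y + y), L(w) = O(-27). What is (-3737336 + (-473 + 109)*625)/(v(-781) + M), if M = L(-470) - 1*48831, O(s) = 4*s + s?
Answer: 48535539894/599418851 - 1982418*I*√1562/599418851 ≈ 80.971 - 0.13071*I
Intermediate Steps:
O(s) = 5*s
L(w) = -135 (L(w) = 5*(-27) = -135)
M = -48966 (M = -135 - 1*48831 = -135 - 48831 = -48966)
v(y) = -2*√2*√y (v(y) = -2*√(y + y) = -2*√2*√y)
(-3737336 + (-473 + 109)*625)/(v(-781) + M) = (-3737336 + (-473 + 109)*625)/(-2*√2*√(-781) - 48966) = (-3737336 - 364*625)/(-2*√2*I*√781 - 48966) = (-3737336 - 227500)/(-2*I*√1562 - 48966) = -3964836/(-48966 - 2*I*√1562)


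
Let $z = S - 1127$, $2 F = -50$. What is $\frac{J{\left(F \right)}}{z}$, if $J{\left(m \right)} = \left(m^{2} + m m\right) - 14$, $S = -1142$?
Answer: $- \frac{1236}{2269} \approx -0.54473$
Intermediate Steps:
$F = -25$ ($F = \frac{1}{2} \left(-50\right) = -25$)
$J{\left(m \right)} = -14 + 2 m^{2}$ ($J{\left(m \right)} = \left(m^{2} + m^{2}\right) - 14 = 2 m^{2} - 14 = -14 + 2 m^{2}$)
$z = -2269$ ($z = -1142 - 1127 = -2269$)
$\frac{J{\left(F \right)}}{z} = \frac{-14 + 2 \left(-25\right)^{2}}{-2269} = \left(-14 + 2 \cdot 625\right) \left(- \frac{1}{2269}\right) = \left(-14 + 1250\right) \left(- \frac{1}{2269}\right) = 1236 \left(- \frac{1}{2269}\right) = - \frac{1236}{2269}$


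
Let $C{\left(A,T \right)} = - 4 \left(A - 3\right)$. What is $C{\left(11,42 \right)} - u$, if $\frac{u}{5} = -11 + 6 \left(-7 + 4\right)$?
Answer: $113$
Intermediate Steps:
$u = -145$ ($u = 5 \left(-11 + 6 \left(-7 + 4\right)\right) = 5 \left(-11 + 6 \left(-3\right)\right) = 5 \left(-11 - 18\right) = 5 \left(-29\right) = -145$)
$C{\left(A,T \right)} = 12 - 4 A$ ($C{\left(A,T \right)} = - 4 \left(-3 + A\right) = 12 - 4 A$)
$C{\left(11,42 \right)} - u = \left(12 - 44\right) - -145 = \left(12 - 44\right) + 145 = -32 + 145 = 113$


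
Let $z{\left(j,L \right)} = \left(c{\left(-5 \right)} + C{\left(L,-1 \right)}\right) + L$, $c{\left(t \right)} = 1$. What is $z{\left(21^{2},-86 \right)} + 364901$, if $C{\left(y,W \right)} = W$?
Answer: $364815$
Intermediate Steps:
$z{\left(j,L \right)} = L$ ($z{\left(j,L \right)} = \left(1 - 1\right) + L = 0 + L = L$)
$z{\left(21^{2},-86 \right)} + 364901 = -86 + 364901 = 364815$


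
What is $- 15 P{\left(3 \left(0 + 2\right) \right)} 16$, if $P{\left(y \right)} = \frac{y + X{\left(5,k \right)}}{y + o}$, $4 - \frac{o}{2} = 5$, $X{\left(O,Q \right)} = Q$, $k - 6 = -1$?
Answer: $-660$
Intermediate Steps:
$k = 5$ ($k = 6 - 1 = 5$)
$o = -2$ ($o = 8 - 10 = -2$)
$P{\left(y \right)} = \frac{5 + y}{-2 + y}$ ($P{\left(y \right)} = \frac{y + 5}{y - 2} = \frac{5 + y}{-2 + y}$)
$- 15 P{\left(3 \left(0 + 2\right) \right)} 16 = - 15 \frac{5 + 3 \left(0 + 2\right)}{-2 + 3 \left(0 + 2\right)} 16 = - 15 \frac{5 + 3 \cdot 2}{-2 + 3 \cdot 2} \cdot 16 = - 15 \frac{5 + 6}{-2 + 6} \cdot 16 = - 15 \cdot \frac{1}{4} \cdot 11 \cdot 16 = \left(-15\right) \frac{11}{4} \cdot 16 = \left(- \frac{165}{4}\right) 16 = -660$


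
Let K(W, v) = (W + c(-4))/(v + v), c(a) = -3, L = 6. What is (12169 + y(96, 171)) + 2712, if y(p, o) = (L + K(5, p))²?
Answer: 137476225/9216 ≈ 14917.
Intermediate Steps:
K(W, v) = (-3 + W)/(2*v) (K(W, v) = (W - 3)/(v + v) = (-3 + W)/((2*v)) = (-3 + W)*(1/(2*v)) = (-3 + W)/(2*v))
y(p, o) = (6 + 1/p)² (y(p, o) = (6 + (-3 + 5)/(2*p))² = (6 + (½)*2/p)² = (6 + 1/p)²)
(12169 + y(96, 171)) + 2712 = (12169 + (1 + 6*96)²/96²) + 2712 = (12169 + (1 + 576)²/9216) + 2712 = (12169 + (1/9216)*577²) + 2712 = (12169 + (1/9216)*332929) + 2712 = (12169 + 332929/9216) + 2712 = 112482433/9216 + 2712 = 137476225/9216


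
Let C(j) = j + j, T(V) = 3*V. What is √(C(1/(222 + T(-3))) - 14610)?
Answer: 2*I*√165710166/213 ≈ 120.87*I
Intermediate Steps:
C(j) = 2*j
√(C(1/(222 + T(-3))) - 14610) = √(2/(222 + 3*(-3)) - 14610) = √(2/(222 - 9) - 14610) = √(2/213 - 14610) = √(-3111928/213) = 2*I*√165710166/213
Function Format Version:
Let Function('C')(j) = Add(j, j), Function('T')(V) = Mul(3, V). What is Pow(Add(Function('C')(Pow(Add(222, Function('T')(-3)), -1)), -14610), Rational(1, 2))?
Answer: Mul(Rational(2, 213), I, Pow(165710166, Rational(1, 2))) ≈ Mul(120.87, I)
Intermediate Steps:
Function('C')(j) = Mul(2, j)
Pow(Add(Function('C')(Pow(Add(222, Function('T')(-3)), -1)), -14610), Rational(1, 2)) = Pow(Add(Mul(2, Pow(Add(222, Mul(3, -3)), -1)), -14610), Rational(1, 2)) = Pow(Add(Mul(2, Pow(Add(222, -9), -1)), -14610), Rational(1, 2)) = Pow(Add(Mul(2, Pow(213, -1)), -14610), Rational(1, 2)) = Pow(Add(Mul(2, Rational(1, 213)), -14610), Rational(1, 2)) = Pow(Add(Rational(2, 213), -14610), Rational(1, 2)) = Pow(Rational(-3111928, 213), Rational(1, 2)) = Mul(Rational(2, 213), I, Pow(165710166, Rational(1, 2)))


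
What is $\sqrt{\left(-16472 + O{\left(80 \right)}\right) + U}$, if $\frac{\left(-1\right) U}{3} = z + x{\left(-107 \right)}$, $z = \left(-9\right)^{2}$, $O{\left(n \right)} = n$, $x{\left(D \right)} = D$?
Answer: $i \sqrt{16314} \approx 127.73 i$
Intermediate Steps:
$z = 81$
$U = 78$ ($U = - 3 \left(81 - 107\right) = \left(-3\right) \left(-26\right) = 78$)
$\sqrt{\left(-16472 + O{\left(80 \right)}\right) + U} = \sqrt{\left(-16472 + 80\right) + 78} = \sqrt{-16392 + 78} = \sqrt{-16314} = i \sqrt{16314}$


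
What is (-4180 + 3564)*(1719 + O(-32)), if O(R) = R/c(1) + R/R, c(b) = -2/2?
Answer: -1079232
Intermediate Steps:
c(b) = -1 (c(b) = -2*½ = -1)
O(R) = 1 - R (O(R) = R/(-1) + R/R = R*(-1) + 1 = -R + 1 = 1 - R)
(-4180 + 3564)*(1719 + O(-32)) = (-4180 + 3564)*(1719 + (1 - 1*(-32))) = -616*(1719 + (1 + 32)) = -616*(1719 + 33) = -616*1752 = -1079232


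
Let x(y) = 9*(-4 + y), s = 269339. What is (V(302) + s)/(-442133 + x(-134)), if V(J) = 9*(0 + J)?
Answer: -272057/443375 ≈ -0.61360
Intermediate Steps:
x(y) = -36 + 9*y
V(J) = 9*J
(V(302) + s)/(-442133 + x(-134)) = (9*302 + 269339)/(-442133 + (-36 + 9*(-134))) = (2718 + 269339)/(-442133 + (-36 - 1206)) = 272057/(-442133 - 1242) = 272057/(-443375) = 272057*(-1/443375) = -272057/443375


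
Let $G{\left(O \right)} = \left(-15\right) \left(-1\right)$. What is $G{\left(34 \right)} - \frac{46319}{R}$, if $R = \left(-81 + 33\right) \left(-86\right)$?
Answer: $\frac{15601}{4128} \approx 3.7793$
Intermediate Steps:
$G{\left(O \right)} = 15$
$R = 4128$ ($R = \left(-48\right) \left(-86\right) = 4128$)
$G{\left(34 \right)} - \frac{46319}{R} = 15 - \frac{46319}{4128} = \frac{15601}{4128}$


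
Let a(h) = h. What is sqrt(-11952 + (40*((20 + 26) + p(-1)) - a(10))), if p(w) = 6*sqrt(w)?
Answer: sqrt(-10122 + 240*I) ≈ 1.193 + 100.62*I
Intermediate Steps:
sqrt(-11952 + (40*((20 + 26) + p(-1)) - a(10))) = sqrt(-11952 + (40*((20 + 26) + 6*sqrt(-1)) - 1*10)) = sqrt(-11952 + (40*(46 + 6*I) - 10)) = sqrt(-11952 + ((1840 + 240*I) - 10)) = sqrt(-11952 + (1830 + 240*I)) = sqrt(-10122 + 240*I)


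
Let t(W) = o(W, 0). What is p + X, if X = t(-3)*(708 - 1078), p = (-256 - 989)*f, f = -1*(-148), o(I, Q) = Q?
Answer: -184260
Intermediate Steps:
t(W) = 0
f = 148
p = -184260 (p = (-256 - 989)*148 = -1245*148 = -184260)
X = 0 (X = 0*(708 - 1078) = 0*(-370) = 0)
p + X = -184260 + 0 = -184260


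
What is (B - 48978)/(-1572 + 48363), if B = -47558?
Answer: -96536/46791 ≈ -2.0631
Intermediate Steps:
(B - 48978)/(-1572 + 48363) = (-47558 - 48978)/(-1572 + 48363) = -96536/46791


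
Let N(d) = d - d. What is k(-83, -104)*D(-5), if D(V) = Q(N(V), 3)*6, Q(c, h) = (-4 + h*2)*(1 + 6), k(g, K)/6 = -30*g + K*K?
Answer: 6706224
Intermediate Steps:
N(d) = 0
k(g, K) = -180*g + 6*K² (k(g, K) = 6*(-30*g + K*K) = 6*(-30*g + K²) = 6*(K² - 30*g) = -180*g + 6*K²)
Q(c, h) = -28 + 14*h (Q(c, h) = (-4 + 2*h)*7 = -28 + 14*h)
D(V) = 84 (D(V) = (-28 + 14*3)*6 = (-28 + 42)*6 = 14*6 = 84)
k(-83, -104)*D(-5) = (-180*(-83) + 6*(-104)²)*84 = (14940 + 6*10816)*84 = (14940 + 64896)*84 = 79836*84 = 6706224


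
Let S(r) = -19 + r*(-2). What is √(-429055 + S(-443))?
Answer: 2*I*√107047 ≈ 654.36*I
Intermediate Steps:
S(r) = -19 - 2*r
√(-429055 + S(-443)) = √(-429055 + (-19 - 2*(-443))) = √(-429055 + (-19 + 886)) = √(-429055 + 867) = √(-428188) = 2*I*√107047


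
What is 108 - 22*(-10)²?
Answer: -2092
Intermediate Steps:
108 - 22*(-10)² = 108 - 22*100 = 108 - 2200 = -2092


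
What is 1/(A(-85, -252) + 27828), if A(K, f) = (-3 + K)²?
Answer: 1/35572 ≈ 2.8112e-5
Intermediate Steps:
1/(A(-85, -252) + 27828) = 1/((-3 - 85)² + 27828) = 1/((-88)² + 27828) = 1/(7744 + 27828) = 1/35572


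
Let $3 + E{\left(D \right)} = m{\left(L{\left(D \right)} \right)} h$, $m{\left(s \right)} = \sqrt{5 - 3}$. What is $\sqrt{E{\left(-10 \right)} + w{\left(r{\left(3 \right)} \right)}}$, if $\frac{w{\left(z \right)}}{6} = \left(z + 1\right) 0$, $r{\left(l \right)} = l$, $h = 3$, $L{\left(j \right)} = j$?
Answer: $\sqrt{-3 + 3 \sqrt{2}} \approx 1.1147$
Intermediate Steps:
$m{\left(s \right)} = \sqrt{2}$
$E{\left(D \right)} = -3 + 3 \sqrt{2}$ ($E{\left(D \right)} = -3 + \sqrt{2} \cdot 3 = -3 + 3 \sqrt{2}$)
$w{\left(z \right)} = 0$ ($w{\left(z \right)} = 6 \left(z + 1\right) 0 = 6 \left(1 + z\right) 0 = 6 \cdot 0 = 0$)
$\sqrt{E{\left(-10 \right)} + w{\left(r{\left(3 \right)} \right)}} = \sqrt{\left(-3 + 3 \sqrt{2}\right) + 0} = \sqrt{-3 + 3 \sqrt{2}}$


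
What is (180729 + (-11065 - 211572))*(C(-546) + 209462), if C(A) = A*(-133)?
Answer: -11821408640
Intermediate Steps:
C(A) = -133*A
(180729 + (-11065 - 211572))*(C(-546) + 209462) = (180729 + (-11065 - 211572))*(-133*(-546) + 209462) = (180729 - 222637)*(72618 + 209462) = -41908*282080 = -11821408640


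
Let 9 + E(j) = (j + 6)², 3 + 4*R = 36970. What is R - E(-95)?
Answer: 5319/4 ≈ 1329.8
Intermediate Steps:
R = 36967/4 (R = -¾ + (¼)*36970 = -¾ + 18485/2 = 36967/4 ≈ 9241.8)
E(j) = -9 + (6 + j)² (E(j) = -9 + (j + 6)² = -9 + (6 + j)²)
R - E(-95) = 36967/4 - (-9 + (6 - 95)²) = 36967/4 - (-9 + (-89)²) = 36967/4 - (-9 + 7921) = 36967/4 - 1*7912 = 36967/4 - 7912 = 5319/4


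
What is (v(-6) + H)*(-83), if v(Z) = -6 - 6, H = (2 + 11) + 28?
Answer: -2407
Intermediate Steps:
H = 41 (H = 13 + 28 = 41)
v(Z) = -12
(v(-6) + H)*(-83) = (-12 + 41)*(-83) = 29*(-83) = -2407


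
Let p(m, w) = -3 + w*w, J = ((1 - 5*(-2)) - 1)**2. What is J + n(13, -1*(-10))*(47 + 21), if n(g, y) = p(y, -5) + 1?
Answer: 1664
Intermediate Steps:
J = 100 (J = ((1 + 10) - 1)**2 = (11 - 1)**2 = 10**2 = 100)
p(m, w) = -3 + w**2
n(g, y) = 23 (n(g, y) = (-3 + (-5)**2) + 1 = (-3 + 25) + 1 = 22 + 1 = 23)
J + n(13, -1*(-10))*(47 + 21) = 100 + 23*(47 + 21) = 100 + 23*68 = 100 + 1564 = 1664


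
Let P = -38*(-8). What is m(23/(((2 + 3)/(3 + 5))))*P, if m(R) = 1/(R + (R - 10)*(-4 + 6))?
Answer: 380/113 ≈ 3.3628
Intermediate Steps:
P = 304
m(R) = 1/(-20 + 3*R) (m(R) = 1/(R + (-10 + R)*2) = 1/(R + (-20 + 2*R)) = 1/(-20 + 3*R))
m(23/(((2 + 3)/(3 + 5))))*P = 304/(-20 + 3*(23/(((2 + 3)/(3 + 5))))) = 304/(-20 + 3*(23/((5/8)))) = 304/(-20 + 3*(23/((5*(⅛))))) = 304/(-20 + 3*(23/(5/8))) = 304/(-20 + 3*(23*(8/5))) = 304/(-20 + 3*(184/5)) = 304/(-20 + 552/5) = 304/(452/5) = (5/452)*304 = 380/113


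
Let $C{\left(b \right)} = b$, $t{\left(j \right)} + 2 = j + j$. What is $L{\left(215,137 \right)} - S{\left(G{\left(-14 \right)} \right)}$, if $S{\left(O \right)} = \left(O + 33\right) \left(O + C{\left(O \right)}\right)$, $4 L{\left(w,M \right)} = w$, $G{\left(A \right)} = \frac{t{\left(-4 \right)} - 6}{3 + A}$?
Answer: $- \frac{22497}{484} \approx -46.481$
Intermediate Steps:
$t{\left(j \right)} = -2 + 2 j$ ($t{\left(j \right)} = -2 + \left(j + j\right) = -2 + 2 j$)
$G{\left(A \right)} = - \frac{16}{3 + A}$ ($G{\left(A \right)} = \frac{\left(-2 + 2 \left(-4\right)\right) - 6}{3 + A} = \frac{\left(-2 - 8\right) - 6}{3 + A} = \frac{-10 - 6}{3 + A} = - \frac{16}{3 + A}$)
$L{\left(w,M \right)} = \frac{w}{4}$
$S{\left(O \right)} = 2 O \left(33 + O\right)$ ($S{\left(O \right)} = \left(O + 33\right) \left(O + O\right) = \left(33 + O\right) 2 O = 2 O \left(33 + O\right)$)
$L{\left(215,137 \right)} - S{\left(G{\left(-14 \right)} \right)} = \frac{1}{4} \cdot 215 - 2 \left(- \frac{16}{3 - 14}\right) \left(33 - \frac{16}{3 - 14}\right) = \frac{215}{4} - 2 \left(- \frac{16}{-11}\right) \left(33 - \frac{16}{-11}\right) = \frac{215}{4} - 2 \left(\left(-16\right) \left(- \frac{1}{11}\right)\right) \left(33 - - \frac{16}{11}\right) = \frac{215}{4} - 2 \cdot \frac{16}{11} \left(33 + \frac{16}{11}\right) = \frac{215}{4} - 2 \cdot \frac{16}{11} \cdot \frac{379}{11} = \frac{215}{4} - \frac{12128}{121} = - \frac{22497}{484}$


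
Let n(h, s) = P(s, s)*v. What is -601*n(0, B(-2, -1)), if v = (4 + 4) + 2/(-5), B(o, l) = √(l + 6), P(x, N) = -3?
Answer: 68514/5 ≈ 13703.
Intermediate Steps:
B(o, l) = √(6 + l)
v = 38/5 (v = 8 + 2*(-⅕) = 8 - ⅖ = 38/5 ≈ 7.6000)
n(h, s) = -114/5 (n(h, s) = -3*38/5 = -114/5)
-601*n(0, B(-2, -1)) = -601*(-114/5) = 68514/5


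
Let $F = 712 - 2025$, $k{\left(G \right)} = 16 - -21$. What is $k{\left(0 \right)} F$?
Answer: $-48581$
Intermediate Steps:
$k{\left(G \right)} = 37$ ($k{\left(G \right)} = 16 + 21 = 37$)
$F = -1313$
$k{\left(0 \right)} F = 37 \left(-1313\right) = -48581$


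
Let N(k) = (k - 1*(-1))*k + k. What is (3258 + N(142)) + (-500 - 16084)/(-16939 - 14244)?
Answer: 739240782/31183 ≈ 23707.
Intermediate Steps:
N(k) = k + k*(1 + k) (N(k) = (k + 1)*k + k = (1 + k)*k + k = k*(1 + k) + k = k + k*(1 + k))
(3258 + N(142)) + (-500 - 16084)/(-16939 - 14244) = (3258 + 142*(2 + 142)) + (-500 - 16084)/(-16939 - 14244) = (3258 + 142*144) - 16584/(-31183) = (3258 + 20448) - 16584*(-1/31183) = 23706 + 16584/31183 = 739240782/31183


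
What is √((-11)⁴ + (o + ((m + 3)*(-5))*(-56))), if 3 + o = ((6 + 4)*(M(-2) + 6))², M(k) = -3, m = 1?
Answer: √16658 ≈ 129.07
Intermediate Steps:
o = 897 (o = -3 + ((6 + 4)*(-3 + 6))² = -3 + (10*3)² = -3 + 30² = -3 + 900 = 897)
√((-11)⁴ + (o + ((m + 3)*(-5))*(-56))) = √((-11)⁴ + (897 + ((1 + 3)*(-5))*(-56))) = √(14641 + (897 + (4*(-5))*(-56))) = √(14641 + (897 - 20*(-56))) = √(14641 + (897 + 1120)) = √(14641 + 2017) = √16658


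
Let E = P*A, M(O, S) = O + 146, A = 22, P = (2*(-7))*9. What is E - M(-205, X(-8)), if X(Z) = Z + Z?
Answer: -2713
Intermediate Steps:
P = -126 (P = -14*9 = -126)
X(Z) = 2*Z
M(O, S) = 146 + O
E = -2772 (E = -126*22 = -2772)
E - M(-205, X(-8)) = -2772 - (146 - 205) = -2772 - 1*(-59) = -2772 + 59 = -2713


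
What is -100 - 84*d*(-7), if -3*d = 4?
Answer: -884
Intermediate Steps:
d = -4/3 (d = -1/3*4 = -4/3 ≈ -1.3333)
-100 - 84*d*(-7) = -100 - (-112)*(-7) = -100 - 84*28/3 = -100 - 784 = -884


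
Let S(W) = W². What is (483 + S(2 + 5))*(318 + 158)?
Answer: 253232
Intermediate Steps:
(483 + S(2 + 5))*(318 + 158) = (483 + (2 + 5)²)*(318 + 158) = (483 + 7²)*476 = (483 + 49)*476 = 532*476 = 253232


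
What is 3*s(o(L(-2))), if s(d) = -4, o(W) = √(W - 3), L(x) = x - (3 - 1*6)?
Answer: -12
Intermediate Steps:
L(x) = 3 + x (L(x) = x - (3 - 6) = x - 1*(-3) = x + 3 = 3 + x)
o(W) = √(-3 + W)
3*s(o(L(-2))) = 3*(-4) = -12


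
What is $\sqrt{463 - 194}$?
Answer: $\sqrt{269} \approx 16.401$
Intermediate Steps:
$\sqrt{463 - 194} = \sqrt{269}$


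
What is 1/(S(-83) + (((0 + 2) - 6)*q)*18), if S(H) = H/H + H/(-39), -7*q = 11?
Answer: 273/31742 ≈ 0.0086006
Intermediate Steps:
q = -11/7 (q = -⅐*11 = -11/7 ≈ -1.5714)
S(H) = 1 - H/39 (S(H) = 1 + H*(-1/39) = 1 - H/39)
1/(S(-83) + (((0 + 2) - 6)*q)*18) = 1/((1 - 1/39*(-83)) + (((0 + 2) - 6)*(-11/7))*18) = 1/((1 + 83/39) + ((2 - 6)*(-11/7))*18) = 1/(122/39 - 4*(-11/7)*18) = 1/(122/39 + (44/7)*18) = 1/(122/39 + 792/7) = 1/(31742/273) = 273/31742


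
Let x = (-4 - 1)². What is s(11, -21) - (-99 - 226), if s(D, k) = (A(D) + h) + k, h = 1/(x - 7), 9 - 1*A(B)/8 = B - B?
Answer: 6769/18 ≈ 376.06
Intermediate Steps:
x = 25 (x = (-5)² = 25)
A(B) = 72 (A(B) = 72 - 8*(B - B) = 72 - 8*0 = 72 + 0 = 72)
h = 1/18 (h = 1/(25 - 7) = 1/18 ≈ 0.055556)
s(D, k) = 1297/18 + k (s(D, k) = (72 + 1/18) + k = 1297/18 + k)
s(11, -21) - (-99 - 226) = (1297/18 - 21) - (-99 - 226) = 919/18 - 1*(-325) = 919/18 + 325 = 6769/18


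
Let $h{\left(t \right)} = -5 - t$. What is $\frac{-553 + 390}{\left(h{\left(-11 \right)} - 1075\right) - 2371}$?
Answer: $\frac{163}{3440} \approx 0.047384$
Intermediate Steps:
$\frac{-553 + 390}{\left(h{\left(-11 \right)} - 1075\right) - 2371} = \frac{-553 + 390}{\left(\left(-5 - -11\right) - 1075\right) - 2371} = - \frac{163}{\left(\left(-5 + 11\right) - 1075\right) - 2371} = - \frac{163}{\left(6 - 1075\right) - 2371} = - \frac{163}{-1069 - 2371} = - \frac{163}{-3440} = \left(-163\right) \left(- \frac{1}{3440}\right) = \frac{163}{3440}$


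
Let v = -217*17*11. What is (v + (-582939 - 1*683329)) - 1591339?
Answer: -2898186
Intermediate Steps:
v = -40579 (v = -3689*11 = -40579)
(v + (-582939 - 1*683329)) - 1591339 = (-40579 + (-582939 - 1*683329)) - 1591339 = (-40579 + (-582939 - 683329)) - 1591339 = (-40579 - 1266268) - 1591339 = -1306847 - 1591339 = -2898186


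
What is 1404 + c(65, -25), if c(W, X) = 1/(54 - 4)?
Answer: 70201/50 ≈ 1404.0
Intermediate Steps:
c(W, X) = 1/50
1404 + c(65, -25) = 1404 + 1/50 = 70201/50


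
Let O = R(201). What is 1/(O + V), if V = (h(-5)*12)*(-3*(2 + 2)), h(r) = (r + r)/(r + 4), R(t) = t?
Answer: -1/1239 ≈ -0.00080710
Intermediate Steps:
h(r) = 2*r/(4 + r) (h(r) = (2*r)/(4 + r) = 2*r/(4 + r))
V = -1440 (V = ((2*(-5)/(4 - 5))*12)*(-3*(2 + 2)) = ((2*(-5)/(-1))*12)*(-3*4) = ((2*(-5)*(-1))*12)*(-12) = (10*12)*(-12) = 120*(-12) = -1440)
O = 201
1/(O + V) = 1/(201 - 1440) = 1/(-1239) = -1/1239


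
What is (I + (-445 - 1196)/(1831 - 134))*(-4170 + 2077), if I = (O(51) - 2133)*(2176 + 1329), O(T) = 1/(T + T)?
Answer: 2708495885537351/173094 ≈ 1.5648e+10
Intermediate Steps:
O(T) = 1/(2*T)
I = -762565325/102 (I = ((½)/51 - 2133)*(2176 + 1329) = ((½)*(1/51) - 2133)*3505 = (1/102 - 2133)*3505 = -217565/102*3505 = -762565325/102 ≈ -7.4761e+6)
(I + (-445 - 1196)/(1831 - 134))*(-4170 + 2077) = (-762565325/102 + (-445 - 1196)/(1831 - 134))*(-4170 + 2077) = (-762565325/102 - 1641/1697)*(-2093) = -1294073523907/173094*(-2093) = 2708495885537351/173094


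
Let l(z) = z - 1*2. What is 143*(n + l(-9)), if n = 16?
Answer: 715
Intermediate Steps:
l(z) = -2 + z (l(z) = z - 2 = -2 + z)
143*(n + l(-9)) = 143*(16 + (-2 - 9)) = 143*(16 - 11) = 143*5 = 715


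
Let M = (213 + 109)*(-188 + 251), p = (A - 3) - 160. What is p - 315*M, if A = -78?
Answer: -6390331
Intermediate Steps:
p = -241 (p = (-78 - 3) - 160 = -81 - 160 = -241)
M = 20286 (M = 322*63 = 20286)
p - 315*M = -241 - 315*20286 = -241 - 6390090 = -6390331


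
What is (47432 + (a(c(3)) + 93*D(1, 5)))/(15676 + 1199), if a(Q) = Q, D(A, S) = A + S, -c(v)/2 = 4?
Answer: 15994/5625 ≈ 2.8434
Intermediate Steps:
c(v) = -8 (c(v) = -2*4 = -8)
(47432 + (a(c(3)) + 93*D(1, 5)))/(15676 + 1199) = (47432 + (-8 + 93*(1 + 5)))/(15676 + 1199) = (47432 + (-8 + 93*6))/16875 = (47432 + (-8 + 558))*(1/16875) = (47432 + 550)*(1/16875) = 47982*(1/16875) = 15994/5625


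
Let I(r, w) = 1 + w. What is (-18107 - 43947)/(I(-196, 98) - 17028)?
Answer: 3266/891 ≈ 3.6655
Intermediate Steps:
(-18107 - 43947)/(I(-196, 98) - 17028) = (-18107 - 43947)/((1 + 98) - 17028) = -62054/(99 - 17028) = -62054/(-16929) = -62054*(-1/16929) = 3266/891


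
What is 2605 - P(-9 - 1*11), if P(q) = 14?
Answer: 2591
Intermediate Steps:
2605 - P(-9 - 1*11) = 2605 - 1*14 = 2605 - 14 = 2591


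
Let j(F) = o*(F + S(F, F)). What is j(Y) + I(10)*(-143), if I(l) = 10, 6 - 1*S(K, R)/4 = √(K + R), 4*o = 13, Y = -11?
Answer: -5551/4 - 13*I*√22 ≈ -1387.8 - 60.975*I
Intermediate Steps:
o = 13/4 (o = (¼)*13 = 13/4 ≈ 3.2500)
S(K, R) = 24 - 4*√(K + R)
j(F) = 78 + 13*F/4 - 13*√2*√F (j(F) = 13*(F + (24 - 4*√(F + F)))/4 = 13*(F + (24 - 4*√2*√F))/4 = 13*(24 + F - 4*√2*√F)/4 = 78 + 13*F/4 - 13*√2*√F)
j(Y) + I(10)*(-143) = (78 + (13/4)*(-11) - 13*√2*√(-11)) + 10*(-143) = (78 - 143/4 - 13*√2*I*√11) - 1430 = (78 - 143/4 - 13*I*√22) - 1430 = (169/4 - 13*I*√22) - 1430 = -5551/4 - 13*I*√22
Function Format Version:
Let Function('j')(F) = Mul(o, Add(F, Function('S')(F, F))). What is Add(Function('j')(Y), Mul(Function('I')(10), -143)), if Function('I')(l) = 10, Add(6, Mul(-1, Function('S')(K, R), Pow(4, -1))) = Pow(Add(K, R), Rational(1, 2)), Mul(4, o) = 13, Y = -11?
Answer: Add(Rational(-5551, 4), Mul(-13, I, Pow(22, Rational(1, 2)))) ≈ Add(-1387.8, Mul(-60.975, I))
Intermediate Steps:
o = Rational(13, 4) (o = Mul(Rational(1, 4), 13) = Rational(13, 4) ≈ 3.2500)
Function('S')(K, R) = Add(24, Mul(-4, Pow(Add(K, R), Rational(1, 2))))
Function('j')(F) = Add(78, Mul(Rational(13, 4), F), Mul(-13, Pow(2, Rational(1, 2)), Pow(F, Rational(1, 2)))) (Function('j')(F) = Mul(Rational(13, 4), Add(F, Add(24, Mul(-4, Pow(Add(F, F), Rational(1, 2)))))) = Mul(Rational(13, 4), Add(F, Add(24, Mul(-4, Pow(Mul(2, F), Rational(1, 2)))))) = Mul(Rational(13, 4), Add(F, Add(24, Mul(-4, Mul(Pow(2, Rational(1, 2)), Pow(F, Rational(1, 2))))))) = Mul(Rational(13, 4), Add(F, Add(24, Mul(-4, Pow(2, Rational(1, 2)), Pow(F, Rational(1, 2)))))) = Mul(Rational(13, 4), Add(24, F, Mul(-4, Pow(2, Rational(1, 2)), Pow(F, Rational(1, 2))))) = Add(78, Mul(Rational(13, 4), F), Mul(-13, Pow(2, Rational(1, 2)), Pow(F, Rational(1, 2)))))
Add(Function('j')(Y), Mul(Function('I')(10), -143)) = Add(Add(78, Mul(Rational(13, 4), -11), Mul(-13, Pow(2, Rational(1, 2)), Pow(-11, Rational(1, 2)))), Mul(10, -143)) = Add(Add(78, Rational(-143, 4), Mul(-13, Pow(2, Rational(1, 2)), Mul(I, Pow(11, Rational(1, 2))))), -1430) = Add(Add(78, Rational(-143, 4), Mul(-13, I, Pow(22, Rational(1, 2)))), -1430) = Add(Add(Rational(169, 4), Mul(-13, I, Pow(22, Rational(1, 2)))), -1430) = Add(Rational(-5551, 4), Mul(-13, I, Pow(22, Rational(1, 2))))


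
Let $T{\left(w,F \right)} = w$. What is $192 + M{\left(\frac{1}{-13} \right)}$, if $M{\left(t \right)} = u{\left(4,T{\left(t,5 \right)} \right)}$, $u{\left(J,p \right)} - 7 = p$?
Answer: $\frac{2586}{13} \approx 198.92$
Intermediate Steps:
$u{\left(J,p \right)} = 7 + p$
$M{\left(t \right)} = 7 + t$
$192 + M{\left(\frac{1}{-13} \right)} = 192 + \left(7 + \frac{1}{-13}\right) = 192 + \left(7 - \frac{1}{13}\right) = 192 + \frac{90}{13} = \frac{2586}{13}$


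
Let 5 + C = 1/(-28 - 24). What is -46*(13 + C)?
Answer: -9545/26 ≈ -367.12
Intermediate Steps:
C = -261/52 (C = -5 + 1/(-28 - 24) = -5 + 1/(-52) = -5 - 1/52 = -261/52 ≈ -5.0192)
-46*(13 + C) = -46*(13 - 261/52) = -46*415/52 = -9545/26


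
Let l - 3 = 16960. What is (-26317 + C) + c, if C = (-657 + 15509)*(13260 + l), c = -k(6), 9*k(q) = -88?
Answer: 4039611199/9 ≈ 4.4885e+8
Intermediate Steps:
l = 16963 (l = 3 + 16960 = 16963)
k(q) = -88/9 (k(q) = (⅑)*(-88) = -88/9)
c = 88/9 (c = -1*(-88/9) = 88/9 ≈ 9.7778)
C = 448871996 (C = (-657 + 15509)*(13260 + 16963) = 14852*30223 = 448871996)
(-26317 + C) + c = (-26317 + 448871996) + 88/9 = 448845679 + 88/9 = 4039611199/9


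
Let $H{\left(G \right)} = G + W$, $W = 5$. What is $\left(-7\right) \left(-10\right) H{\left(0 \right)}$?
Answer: $350$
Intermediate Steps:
$H{\left(G \right)} = 5 + G$ ($H{\left(G \right)} = G + 5 = 5 + G$)
$\left(-7\right) \left(-10\right) H{\left(0 \right)} = \left(-7\right) \left(-10\right) \left(5 + 0\right) = 70 \cdot 5 = 350$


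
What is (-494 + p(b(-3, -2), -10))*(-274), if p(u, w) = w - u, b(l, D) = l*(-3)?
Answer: 140562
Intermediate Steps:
b(l, D) = -3*l
(-494 + p(b(-3, -2), -10))*(-274) = (-494 + (-10 - (-3)*(-3)))*(-274) = (-494 + (-10 - 1*9))*(-274) = (-494 + (-10 - 9))*(-274) = (-494 - 19)*(-274) = -513*(-274) = 140562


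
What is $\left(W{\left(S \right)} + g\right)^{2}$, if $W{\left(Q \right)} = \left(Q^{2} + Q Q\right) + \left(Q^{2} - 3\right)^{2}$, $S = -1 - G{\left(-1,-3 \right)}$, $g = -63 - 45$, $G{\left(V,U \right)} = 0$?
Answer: $10404$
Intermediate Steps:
$g = -108$
$S = -1$ ($S = -1 - 0 = -1 + 0 = -1$)
$W{\left(Q \right)} = \left(-3 + Q^{2}\right)^{2} + 2 Q^{2}$ ($W{\left(Q \right)} = \left(Q^{2} + Q^{2}\right) + \left(-3 + Q^{2}\right)^{2} = 2 Q^{2} + \left(-3 + Q^{2}\right)^{2} = \left(-3 + Q^{2}\right)^{2} + 2 Q^{2}$)
$\left(W{\left(S \right)} + g\right)^{2} = \left(\left(9 + \left(-1\right)^{4} - 4 \left(-1\right)^{2}\right) - 108\right)^{2} = \left(\left(9 + 1 - 4\right) - 108\right)^{2} = \left(6 - 108\right)^{2} = \left(-102\right)^{2} = 10404$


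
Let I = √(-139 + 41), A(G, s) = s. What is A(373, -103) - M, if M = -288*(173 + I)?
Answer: 49721 + 2016*I*√2 ≈ 49721.0 + 2851.1*I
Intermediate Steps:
I = 7*I*√2 (I = √(-98) = 7*I*√2 ≈ 9.8995*I)
M = -49824 - 2016*I*√2 (M = -288*(173 + 7*I*√2) = -49824 - 2016*I*√2 ≈ -49824.0 - 2851.1*I)
A(373, -103) - M = -103 - (-49824 - 2016*I*√2) = -103 + (49824 + 2016*I*√2) = 49721 + 2016*I*√2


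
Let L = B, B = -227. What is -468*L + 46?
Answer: 106282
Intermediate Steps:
L = -227
-468*L + 46 = -468*(-227) + 46 = 106236 + 46 = 106282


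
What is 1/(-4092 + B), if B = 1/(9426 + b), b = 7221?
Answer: -16647/68119523 ≈ -0.00024438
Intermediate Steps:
B = 1/16647 (B = 1/(9426 + 7221) = 1/16647 ≈ 6.0071e-5)
1/(-4092 + B) = 1/(-4092 + 1/16647) = 1/(-68119523/16647) = -16647/68119523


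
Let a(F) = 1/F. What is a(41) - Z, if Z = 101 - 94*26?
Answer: 96064/41 ≈ 2343.0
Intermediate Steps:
Z = -2343 (Z = 101 - 2444 = -2343)
a(41) - Z = 1/41 - 1*(-2343) = 1/41 + 2343 = 96064/41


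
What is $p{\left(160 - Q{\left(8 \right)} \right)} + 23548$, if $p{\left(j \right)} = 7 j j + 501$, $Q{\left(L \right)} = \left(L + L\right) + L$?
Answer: $153521$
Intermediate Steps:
$Q{\left(L \right)} = 3 L$ ($Q{\left(L \right)} = 2 L + L = 3 L$)
$p{\left(j \right)} = 501 + 7 j^{2}$ ($p{\left(j \right)} = 7 j^{2} + 501 = 501 + 7 j^{2}$)
$p{\left(160 - Q{\left(8 \right)} \right)} + 23548 = \left(501 + 7 \left(160 - 3 \cdot 8\right)^{2}\right) + 23548 = \left(501 + 7 \left(160 - 24\right)^{2}\right) + 23548 = \left(501 + 7 \cdot 136^{2}\right) + 23548 = \left(501 + 7 \cdot 18496\right) + 23548 = \left(501 + 129472\right) + 23548 = 129973 + 23548 = 153521$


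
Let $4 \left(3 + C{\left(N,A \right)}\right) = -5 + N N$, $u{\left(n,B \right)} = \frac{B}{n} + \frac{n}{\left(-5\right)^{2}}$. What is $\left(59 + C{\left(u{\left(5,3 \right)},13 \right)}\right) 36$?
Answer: $\frac{49419}{25} \approx 1976.8$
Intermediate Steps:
$u{\left(n,B \right)} = \frac{n}{25} + \frac{B}{n}$ ($u{\left(n,B \right)} = \frac{B}{n} + \frac{n}{25} = \frac{n}{25} + \frac{B}{n}$)
$C{\left(N,A \right)} = - \frac{17}{4} + \frac{N^{2}}{4}$ ($C{\left(N,A \right)} = -3 + \frac{-5 + N N}{4} = -3 + \frac{-5 + N^{2}}{4} = -3 + \left(- \frac{5}{4} + \frac{N^{2}}{4}\right) = - \frac{17}{4} + \frac{N^{2}}{4}$)
$\left(59 + C{\left(u{\left(5,3 \right)},13 \right)}\right) 36 = \left(59 - \left(\frac{17}{4} - \frac{\left(\frac{1}{25} \cdot 5 + \frac{3}{5}\right)^{2}}{4}\right)\right) 36 = \left(59 - \left(\frac{17}{4} - \frac{\left(\frac{1}{5} + 3 \cdot \frac{1}{5}\right)^{2}}{4}\right)\right) 36 = \left(59 - \left(\frac{17}{4} - \frac{\left(\frac{1}{5} + \frac{3}{5}\right)^{2}}{4}\right)\right) 36 = \left(59 - \left(\frac{17}{4} - \frac{\left(\frac{4}{5}\right)^{2}}{4}\right)\right) 36 = \left(59 + \left(- \frac{17}{4} + \frac{1}{4} \cdot \frac{16}{25}\right)\right) 36 = \left(59 + \left(- \frac{17}{4} + \frac{4}{25}\right)\right) 36 = \left(59 - \frac{409}{100}\right) 36 = \frac{5491}{100} \cdot 36 = \frac{49419}{25}$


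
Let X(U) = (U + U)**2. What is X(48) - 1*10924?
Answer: -1708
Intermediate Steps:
X(U) = 4*U**2 (X(U) = (2*U)**2 = 4*U**2)
X(48) - 1*10924 = 4*48**2 - 1*10924 = 4*2304 - 10924 = 9216 - 10924 = -1708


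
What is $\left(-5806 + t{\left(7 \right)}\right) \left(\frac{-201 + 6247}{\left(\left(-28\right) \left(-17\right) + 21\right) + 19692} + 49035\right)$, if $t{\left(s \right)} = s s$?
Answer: $- \frac{5699278366377}{20189} \approx -2.823 \cdot 10^{8}$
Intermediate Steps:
$t{\left(s \right)} = s^{2}$
$\left(-5806 + t{\left(7 \right)}\right) \left(\frac{-201 + 6247}{\left(\left(-28\right) \left(-17\right) + 21\right) + 19692} + 49035\right) = \left(-5806 + 7^{2}\right) \left(\frac{-201 + 6247}{\left(\left(-28\right) \left(-17\right) + 21\right) + 19692} + 49035\right) = \left(-5806 + 49\right) \left(\frac{6046}{\left(476 + 21\right) + 19692} + 49035\right) = - 5757 \left(\frac{6046}{497 + 19692} + 49035\right) = - 5757 \left(\frac{6046}{20189} + 49035\right) = \left(-5757\right) \frac{989973661}{20189} = - \frac{5699278366377}{20189}$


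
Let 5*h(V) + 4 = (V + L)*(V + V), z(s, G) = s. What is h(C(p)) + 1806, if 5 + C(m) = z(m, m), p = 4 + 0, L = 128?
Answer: 8772/5 ≈ 1754.4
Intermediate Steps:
p = 4
C(m) = -5 + m
h(V) = -4/5 + 2*V*(128 + V)/5 (h(V) = -4/5 + ((V + 128)*(V + V))/5 = -4/5 + ((128 + V)*(2*V))/5 = -4/5 + (2*V*(128 + V))/5 = -4/5 + 2*V*(128 + V)/5)
h(C(p)) + 1806 = (-4/5 + 2*(-5 + 4)**2/5 + 256*(-5 + 4)/5) + 1806 = (-4/5 + (2/5)*(-1)**2 + (256/5)*(-1)) + 1806 = (-4/5 + (2/5)*1 - 256/5) + 1806 = (-4/5 + 2/5 - 256/5) + 1806 = -258/5 + 1806 = 8772/5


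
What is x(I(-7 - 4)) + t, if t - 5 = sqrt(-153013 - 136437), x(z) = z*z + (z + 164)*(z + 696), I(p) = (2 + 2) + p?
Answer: 108227 + 5*I*sqrt(11578) ≈ 1.0823e+5 + 538.01*I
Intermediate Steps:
I(p) = 4 + p
x(z) = z**2 + (164 + z)*(696 + z)
t = 5 + 5*I*sqrt(11578) (t = 5 + sqrt(-153013 - 136437) = 5 + sqrt(-289450) = 5 + 5*I*sqrt(11578) ≈ 5.0 + 538.01*I)
x(I(-7 - 4)) + t = (114144 + 2*(4 + (-7 - 4))**2 + 860*(4 + (-7 - 4))) + (5 + 5*I*sqrt(11578)) = (114144 + 2*(4 - 11)**2 + 860*(4 - 11)) + (5 + 5*I*sqrt(11578)) = (114144 + 2*(-7)**2 + 860*(-7)) + (5 + 5*I*sqrt(11578)) = (114144 + 2*49 - 6020) + (5 + 5*I*sqrt(11578)) = (114144 + 98 - 6020) + (5 + 5*I*sqrt(11578)) = 108222 + (5 + 5*I*sqrt(11578)) = 108227 + 5*I*sqrt(11578)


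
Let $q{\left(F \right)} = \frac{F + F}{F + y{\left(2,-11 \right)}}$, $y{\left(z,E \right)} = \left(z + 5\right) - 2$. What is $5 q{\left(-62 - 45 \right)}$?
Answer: $\frac{535}{51} \approx 10.49$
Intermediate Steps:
$y{\left(z,E \right)} = 3 + z$ ($y{\left(z,E \right)} = \left(5 + z\right) - 2 = 3 + z$)
$q{\left(F \right)} = \frac{2 F}{5 + F}$ ($q{\left(F \right)} = \frac{F + F}{F + \left(3 + 2\right)} = \frac{2 F}{F + 5} = \frac{2 F}{5 + F}$)
$5 q{\left(-62 - 45 \right)} = 5 \frac{2 \left(-62 - 45\right)}{5 - 107} = 5 \cdot 2 \left(-107\right) \frac{1}{5 - 107} = 5 \cdot 2 \left(-107\right) \frac{1}{-102} = 5 \cdot 2 \left(-107\right) \left(- \frac{1}{102}\right) = 5 \cdot \frac{107}{51} = \frac{535}{51}$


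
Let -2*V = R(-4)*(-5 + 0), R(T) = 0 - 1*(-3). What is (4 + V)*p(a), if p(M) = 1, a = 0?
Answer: 23/2 ≈ 11.500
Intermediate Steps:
R(T) = 3 (R(T) = 0 + 3 = 3)
V = 15/2 (V = -3*(-5 + 0)/2 = -3*(-5)/2 = -1/2*(-15) = 15/2 ≈ 7.5000)
(4 + V)*p(a) = (4 + 15/2)*1 = (23/2)*1 = 23/2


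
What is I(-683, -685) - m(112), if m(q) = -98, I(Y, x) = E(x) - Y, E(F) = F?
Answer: 96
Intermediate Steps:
I(Y, x) = x - Y
I(-683, -685) - m(112) = (-685 - 1*(-683)) - 1*(-98) = (-685 + 683) + 98 = -2 + 98 = 96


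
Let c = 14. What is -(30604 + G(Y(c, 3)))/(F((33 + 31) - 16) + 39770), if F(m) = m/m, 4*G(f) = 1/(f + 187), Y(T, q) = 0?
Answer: -22891793/29748708 ≈ -0.76951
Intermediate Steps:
G(f) = 1/(4*(187 + f)) (G(f) = 1/(4*(f + 187)) = 1/(4*(187 + f)))
F(m) = 1
-(30604 + G(Y(c, 3)))/(F((33 + 31) - 16) + 39770) = -(30604 + 1/(4*(187 + 0)))/(1 + 39770) = -(30604 + (¼)/187)/39771 = -(30604 + (¼)*(1/187))/39771 = -(30604 + 1/748)/39771 = -22891793/(748*39771) = -1*22891793/29748708 = -22891793/29748708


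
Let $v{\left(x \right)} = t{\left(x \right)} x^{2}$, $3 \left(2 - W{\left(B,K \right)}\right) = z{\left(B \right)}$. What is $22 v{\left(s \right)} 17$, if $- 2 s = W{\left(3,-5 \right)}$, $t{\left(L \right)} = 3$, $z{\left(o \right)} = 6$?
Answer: $0$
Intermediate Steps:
$W{\left(B,K \right)} = 0$ ($W{\left(B,K \right)} = 2 - 2 = 0$)
$s = 0$ ($s = \left(- \frac{1}{2}\right) 0 = 0$)
$v{\left(x \right)} = 3 x^{2}$
$22 v{\left(s \right)} 17 = 22 \cdot 3 \cdot 0^{2} \cdot 17 = 22 \cdot 3 \cdot 0 \cdot 17 = 22 \cdot 0 \cdot 17 = 0 \cdot 17 = 0$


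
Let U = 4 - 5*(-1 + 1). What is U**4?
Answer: 256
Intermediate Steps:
U = 4 (U = 4 - 5*0 = 4 - 1*0 = 4 + 0 = 4)
U**4 = 4**4 = 256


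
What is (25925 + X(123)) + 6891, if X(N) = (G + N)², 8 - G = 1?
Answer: 49716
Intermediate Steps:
G = 7 (G = 8 - 1*1 = 8 - 1 = 7)
X(N) = (7 + N)²
(25925 + X(123)) + 6891 = (25925 + (7 + 123)²) + 6891 = (25925 + 130²) + 6891 = (25925 + 16900) + 6891 = 42825 + 6891 = 49716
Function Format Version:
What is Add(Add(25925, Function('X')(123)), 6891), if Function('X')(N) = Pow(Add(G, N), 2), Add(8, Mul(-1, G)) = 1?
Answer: 49716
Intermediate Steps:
G = 7 (G = Add(8, Mul(-1, 1)) = Add(8, -1) = 7)
Function('X')(N) = Pow(Add(7, N), 2)
Add(Add(25925, Function('X')(123)), 6891) = Add(Add(25925, Pow(Add(7, 123), 2)), 6891) = Add(Add(25925, Pow(130, 2)), 6891) = Add(Add(25925, 16900), 6891) = Add(42825, 6891) = 49716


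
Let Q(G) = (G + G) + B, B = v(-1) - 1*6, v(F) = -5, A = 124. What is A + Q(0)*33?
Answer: -239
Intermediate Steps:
B = -11 (B = -5 - 1*6 = -5 - 6 = -11)
Q(G) = -11 + 2*G (Q(G) = (G + G) - 11 = 2*G - 11 = -11 + 2*G)
A + Q(0)*33 = 124 + (-11 + 2*0)*33 = 124 + (-11 + 0)*33 = 124 - 11*33 = 124 - 363 = -239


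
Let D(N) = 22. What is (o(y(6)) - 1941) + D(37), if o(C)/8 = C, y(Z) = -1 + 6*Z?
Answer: -1639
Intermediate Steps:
o(C) = 8*C
(o(y(6)) - 1941) + D(37) = (8*(-1 + 6*6) - 1941) + 22 = (8*(-1 + 36) - 1941) + 22 = (8*35 - 1941) + 22 = (280 - 1941) + 22 = -1661 + 22 = -1639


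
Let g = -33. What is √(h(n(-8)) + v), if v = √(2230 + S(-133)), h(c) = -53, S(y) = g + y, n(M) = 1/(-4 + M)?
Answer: √(-53 + 4*√129) ≈ 2.7511*I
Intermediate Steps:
S(y) = -33 + y
v = 4*√129 (v = √(2230 + (-33 - 133)) = √(2230 - 166) = √2064 = 4*√129 ≈ 45.431)
√(h(n(-8)) + v) = √(-53 + 4*√129)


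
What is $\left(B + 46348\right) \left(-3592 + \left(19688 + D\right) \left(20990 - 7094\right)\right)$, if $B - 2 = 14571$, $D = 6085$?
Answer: $21818126072736$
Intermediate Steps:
$B = 14573$ ($B = 2 + 14571 = 14573$)
$\left(B + 46348\right) \left(-3592 + \left(19688 + D\right) \left(20990 - 7094\right)\right) = \left(14573 + 46348\right) \left(-3592 + \left(19688 + 6085\right) \left(20990 - 7094\right)\right) = 60921 \left(-3592 + 25773 \cdot 13896\right) = 60921 \left(-3592 + 358141608\right) = 60921 \cdot 358138016 = 21818126072736$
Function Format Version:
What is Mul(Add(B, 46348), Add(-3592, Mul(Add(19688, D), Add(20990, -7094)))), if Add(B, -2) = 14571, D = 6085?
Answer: 21818126072736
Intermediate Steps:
B = 14573 (B = Add(2, 14571) = 14573)
Mul(Add(B, 46348), Add(-3592, Mul(Add(19688, D), Add(20990, -7094)))) = Mul(Add(14573, 46348), Add(-3592, Mul(Add(19688, 6085), Add(20990, -7094)))) = Mul(60921, Add(-3592, Mul(25773, 13896))) = Mul(60921, Add(-3592, 358141608)) = Mul(60921, 358138016) = 21818126072736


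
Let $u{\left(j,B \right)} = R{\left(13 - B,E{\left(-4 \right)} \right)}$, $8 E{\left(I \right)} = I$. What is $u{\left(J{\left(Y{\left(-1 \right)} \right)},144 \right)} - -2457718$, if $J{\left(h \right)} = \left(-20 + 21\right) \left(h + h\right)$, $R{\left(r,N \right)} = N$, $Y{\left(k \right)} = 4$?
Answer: $\frac{4915435}{2} \approx 2.4577 \cdot 10^{6}$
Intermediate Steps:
$E{\left(I \right)} = \frac{I}{8}$
$J{\left(h \right)} = 2 h$ ($J{\left(h \right)} = 1 \cdot 2 h = 2 h$)
$u{\left(j,B \right)} = - \frac{1}{2}$ ($u{\left(j,B \right)} = \frac{1}{8} \left(-4\right) = - \frac{1}{2}$)
$u{\left(J{\left(Y{\left(-1 \right)} \right)},144 \right)} - -2457718 = - \frac{1}{2} - -2457718 = - \frac{1}{2} + 2457718 = \frac{4915435}{2}$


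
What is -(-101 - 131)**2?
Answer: -53824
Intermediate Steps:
-(-101 - 131)**2 = -1*(-232)**2 = -1*53824 = -53824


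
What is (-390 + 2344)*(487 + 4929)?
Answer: 10582864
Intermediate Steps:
(-390 + 2344)*(487 + 4929) = 1954*5416 = 10582864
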